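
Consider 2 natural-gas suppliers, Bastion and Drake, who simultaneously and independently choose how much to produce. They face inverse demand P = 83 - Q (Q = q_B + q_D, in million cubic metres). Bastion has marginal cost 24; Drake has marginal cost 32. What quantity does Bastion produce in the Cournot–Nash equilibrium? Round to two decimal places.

Bastion's profit: π_B = (83 - Q)q_B - (24q_B). Setting ∂π_B/∂q_B = 0: 59 - 2q_B - (q_D) = 0.
Drake's first-order condition: 51 - 2q_D - (q_B) = 0.
Rearranging gives the reaction functions q_B = (59 - q_D)/2 and q_D = (51 - q_B)/2.
Solving the pair: q_B = 67/3, q_D = 43/3.

22.33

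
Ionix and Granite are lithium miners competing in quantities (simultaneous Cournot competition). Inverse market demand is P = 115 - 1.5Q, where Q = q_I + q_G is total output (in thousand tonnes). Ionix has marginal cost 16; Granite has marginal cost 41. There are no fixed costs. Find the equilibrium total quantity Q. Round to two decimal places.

Ionix's profit: π_I = (115 - 1.5Q)q_I - (16q_I). Setting ∂π_I/∂q_I = 0: 99 - 3q_I - (3/2)(q_G) = 0.
Granite's profit: π_G = (115 - 1.5Q)q_G - (41q_G). Setting ∂π_G/∂q_G = 0: 74 - 3q_G - (3/2)(q_I) = 0.
Best responses: q_I = (99 - (3/2)q_G)/3, q_G = (74 - (3/2)q_I)/3.
Substituting one into the other gives q_I = 248/9 and q_G = 98/9.
Total output Q = 248/9 + 98/9 = 346/9.

38.44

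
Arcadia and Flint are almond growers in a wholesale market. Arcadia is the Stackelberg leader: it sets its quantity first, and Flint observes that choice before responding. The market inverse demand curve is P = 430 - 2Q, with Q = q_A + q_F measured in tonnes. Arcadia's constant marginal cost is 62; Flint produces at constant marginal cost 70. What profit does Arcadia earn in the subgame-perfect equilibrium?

8836

The follower Flint best-responds to any q_A: π_F = (430 - 2Q)q_F - 70q_F.
Follower FOC: 360 - 2q_A - 4q_F = 0, so q_F(q_A) = (360 - 2q_A)/4.
The leader anticipates this reaction. Substituting into P = 430 - 2Q gives P = 250 - q_A, so π_A = (250 - q_A)q_A - 62q_A.
Leader FOC: 188 - 2q_A = 0, so q_A = 94.
Then q_F = (360 - 2·94)/4 = 43.
Price P = 430 - 2·137 = 156.
Arcadia's profit: (156 - 62)·94 = 8836.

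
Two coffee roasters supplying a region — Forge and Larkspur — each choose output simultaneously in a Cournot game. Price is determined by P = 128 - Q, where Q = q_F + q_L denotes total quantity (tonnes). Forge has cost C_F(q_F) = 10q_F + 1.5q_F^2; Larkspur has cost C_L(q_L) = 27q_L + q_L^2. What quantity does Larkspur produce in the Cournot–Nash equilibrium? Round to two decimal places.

20.37

Forge's profit: π_F = (128 - Q)q_F - (10q_F + (3/2)q_F²). Setting ∂π_F/∂q_F = 0: 118 - 5q_F - (q_L) = 0.
Larkspur's first-order condition: 101 - 4q_L - (q_F) = 0.
Rearranging gives the reaction functions q_F = (118 - q_L)/5 and q_L = (101 - q_F)/4.
Substituting one into the other gives q_F = 371/19 and q_L = 387/19.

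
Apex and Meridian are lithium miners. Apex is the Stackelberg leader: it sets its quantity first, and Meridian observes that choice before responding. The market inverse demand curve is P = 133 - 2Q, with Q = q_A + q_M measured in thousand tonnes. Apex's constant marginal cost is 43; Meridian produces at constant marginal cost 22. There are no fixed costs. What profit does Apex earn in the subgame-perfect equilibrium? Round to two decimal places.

297.56

Solve by backward induction. Given q_A, the follower Meridian maximises π_M = (133 - 2q_A - 2q_M)q_M - 22q_M.
Follower FOC: 111 - 2q_A - 4q_M = 0, so q_M(q_A) = (111 - 2q_A)/4.
Apex substitutes q_M(q_A) into its own profit: π_A = q_A(133 - 2q_A - (111 - 2q_A)/2) - 43q_A = (155/2 - q_A)q_A - 43q_A.
Leader FOC: 69/2 - 2q_A = 0, so q_A = 69/4.
Then q_M = (111 - 2·(69/4))/4 = 153/8.
Price P = 133 - 2·(291/8) = 241/4.
Apex's profit: (241/4 - 43)·(69/4) = 297.5625.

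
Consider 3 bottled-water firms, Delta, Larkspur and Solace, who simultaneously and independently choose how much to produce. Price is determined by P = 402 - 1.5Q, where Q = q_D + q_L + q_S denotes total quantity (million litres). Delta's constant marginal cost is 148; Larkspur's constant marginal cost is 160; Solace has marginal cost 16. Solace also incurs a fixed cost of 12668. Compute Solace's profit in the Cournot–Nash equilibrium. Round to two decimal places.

5592.17

Delta's profit: π_D = (402 - 1.5Q)q_D - (148q_D). Setting ∂π_D/∂q_D = 0: 254 - 3q_D - (3/2)(q_L + q_S) = 0.
Larkspur's first-order condition: 242 - 3q_L - (3/2)(q_D + q_S) = 0.
Solace's first-order condition: 386 - 3q_S - (3/2)(q_D + q_L) = 0.
Adding the 3 conditions: 882 − 3Q − 3Q = 0, i.e. Q = 147.
Back-substituting: q_D = (254 − 441/2)/(3/2) = 67/3, q_L = (242 − 441/2)/(3/2) = 43/3, q_S = (386 − 441/2)/(3/2) = 331/3.
Price P = 402 - (3/2)·147 = 363/2.
Solace's profit: (363/2 - 16)·(331/3) - 12668 = 5592.1667.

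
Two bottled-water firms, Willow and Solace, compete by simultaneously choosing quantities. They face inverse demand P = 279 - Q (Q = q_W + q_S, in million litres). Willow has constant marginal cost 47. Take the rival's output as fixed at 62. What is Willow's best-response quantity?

85

With the rival's output fixed at 62, Willow's profit is π_W = (279 - 62 - q_W)q_W - (47q_W) = (217 - q_W)q_W - (47q_W).
∂π_W/∂q_W = 170 - 2q_W = 0, so q_W = 85.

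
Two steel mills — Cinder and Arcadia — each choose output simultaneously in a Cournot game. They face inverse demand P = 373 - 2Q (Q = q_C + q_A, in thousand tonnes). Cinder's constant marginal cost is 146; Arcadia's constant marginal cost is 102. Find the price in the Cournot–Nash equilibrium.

207

Cinder's profit: π_C = (373 - 2Q)q_C - (146q_C). Setting ∂π_C/∂q_C = 0: 227 - 4q_C - 2(q_A) = 0.
Arcadia's first-order condition: 271 - 4q_A - 2(q_C) = 0.
Best responses: q_C = (227 - 2q_A)/4, q_A = (271 - 2q_C)/4.
Substituting one into the other gives q_C = 61/2 and q_A = 105/2.
Total output Q = 83, so price P = 373 - 2·83 = 207.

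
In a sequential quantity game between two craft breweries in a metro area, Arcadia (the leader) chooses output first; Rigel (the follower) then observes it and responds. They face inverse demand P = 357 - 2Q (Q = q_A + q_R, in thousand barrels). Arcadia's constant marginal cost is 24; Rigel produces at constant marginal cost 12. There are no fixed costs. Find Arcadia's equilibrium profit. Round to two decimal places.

Solve by backward induction. Given q_A, the follower Rigel maximises π_R = (357 - 2q_A - 2q_R)q_R - 12q_R.
Follower FOC: 345 - 2q_A - 4q_R = 0, so q_R(q_A) = (345 - 2q_A)/4.
Arcadia substitutes q_R(q_A) into its own profit: π_A = q_A(357 - 2q_A - (345 - 2q_A)/2) - 24q_A = (369/2 - q_A)q_A - 24q_A.
The leader's first-order condition 321/2 - 2q_A = 0 yields q_A = 321/4.
Then q_R = (345 - 2·(321/4))/4 = 369/8.
Price P = 357 - 2·(1011/8) = 417/4.
Arcadia's profit: (417/4 - 24)·(321/4) = 6440.0625.

6440.06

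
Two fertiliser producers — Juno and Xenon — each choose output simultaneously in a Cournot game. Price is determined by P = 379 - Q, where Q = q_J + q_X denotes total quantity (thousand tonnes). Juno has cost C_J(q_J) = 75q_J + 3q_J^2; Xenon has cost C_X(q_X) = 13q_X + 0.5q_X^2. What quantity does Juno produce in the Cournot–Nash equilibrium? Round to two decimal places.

23.74

Juno's profit: π_J = (379 - Q)q_J - (75q_J + 3q_J²). Setting ∂π_J/∂q_J = 0: 304 - 8q_J - (q_X) = 0.
Xenon's first-order condition: 366 - 3q_X - (q_J) = 0.
So q_J = (304 - q_X)/8 and q_X = (366 - q_J)/3.
Substituting one into the other gives q_J = 546/23 and q_X = 114.0870.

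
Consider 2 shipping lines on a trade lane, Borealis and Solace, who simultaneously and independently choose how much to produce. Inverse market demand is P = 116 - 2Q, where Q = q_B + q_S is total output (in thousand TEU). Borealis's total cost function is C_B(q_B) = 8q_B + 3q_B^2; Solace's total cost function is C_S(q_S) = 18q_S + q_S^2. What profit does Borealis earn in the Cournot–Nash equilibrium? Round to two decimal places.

325.74

Borealis's profit: π_B = (116 - 2Q)q_B - (8q_B + 3q_B²). Setting ∂π_B/∂q_B = 0: 108 - 10q_B - 2(q_S) = 0.
Solace's profit: π_S = (116 - 2Q)q_S - (18q_S + q_S²). Setting ∂π_S/∂q_S = 0: 98 - 6q_S - 2(q_B) = 0.
Best responses: q_B = (108 - 2q_S)/10, q_S = (98 - 2q_B)/6.
Substituting one into the other gives q_B = 113/14 and q_S = 191/14.
Price P = 116 - 2·(152/7) = 508/7.
Borealis's profit: (508/7)·(113/14) - 8·(113/14) - 3(113/14)² = 325.7398.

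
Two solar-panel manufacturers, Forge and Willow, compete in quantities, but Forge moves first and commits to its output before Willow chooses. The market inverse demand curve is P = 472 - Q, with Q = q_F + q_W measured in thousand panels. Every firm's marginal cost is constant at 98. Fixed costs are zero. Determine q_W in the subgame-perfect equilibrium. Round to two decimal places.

93.50

Solve by backward induction. Given q_F, the follower Willow maximises π_W = (472 - q_F - q_W)q_W - 98q_W.
∂π_W/∂q_W = 374 - q_F - 2q_W = 0 gives the reaction function q_W = (374 - q_F)/2.
The leader anticipates this reaction. Substituting into P = 472 - Q gives P = 285 - (1/2)q_F, so π_F = (285 - (1/2)q_F)q_F - 98q_F.
The leader's first-order condition 187 - q_F = 0 yields q_F = 187.
Then q_W = (374 - 187)/2 = 187/2.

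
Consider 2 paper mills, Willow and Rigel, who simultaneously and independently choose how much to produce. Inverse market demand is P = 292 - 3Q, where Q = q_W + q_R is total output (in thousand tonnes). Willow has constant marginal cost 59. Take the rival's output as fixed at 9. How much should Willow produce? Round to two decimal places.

34.33

With the rival's output fixed at 9, Willow's profit is π_W = (292 - 3·9 - 3q_W)q_W - (59q_W) = (265 - 3q_W)q_W - (59q_W).
∂π_W/∂q_W = 206 - 6q_W = 0, so q_W = 103/3.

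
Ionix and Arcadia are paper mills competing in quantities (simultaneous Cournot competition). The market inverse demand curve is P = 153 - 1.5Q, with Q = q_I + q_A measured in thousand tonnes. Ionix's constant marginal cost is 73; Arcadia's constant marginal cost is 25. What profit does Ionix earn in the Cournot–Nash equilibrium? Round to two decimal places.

Ionix's profit: π_I = (153 - 1.5Q)q_I - (73q_I). Setting ∂π_I/∂q_I = 0: 80 - 3q_I - (3/2)(q_A) = 0.
Arcadia's first-order condition: 128 - 3q_A - (3/2)(q_I) = 0.
Best responses: q_I = (80 - (3/2)q_A)/3, q_A = (128 - (3/2)q_I)/3.
Solving the pair: q_I = 64/9, q_A = 352/9.
Price P = 153 - (3/2)·(416/9) = 251/3.
Ionix's profit: (251/3 - 73)·(64/9) = 75.8519.

75.85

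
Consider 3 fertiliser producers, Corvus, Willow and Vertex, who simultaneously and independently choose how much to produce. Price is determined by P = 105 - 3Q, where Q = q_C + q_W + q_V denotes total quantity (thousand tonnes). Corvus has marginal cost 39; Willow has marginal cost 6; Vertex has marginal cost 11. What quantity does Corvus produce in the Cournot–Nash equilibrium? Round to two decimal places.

0.42

Corvus's profit: π_C = (105 - 3Q)q_C - (39q_C). Setting ∂π_C/∂q_C = 0: 66 - 6q_C - 3(q_W + q_V) = 0.
Willow's first-order condition: 99 - 6q_W - 3(q_C + q_V) = 0.
Vertex's first-order condition: 94 - 6q_V - 3(q_C + q_W) = 0.
Adding the 3 first-order conditions: 259 − 12Q = 0, so Q = 259/12.
Back-substituting: q_C = (66 − 259/4)/3 = 5/12, q_W = (99 − 259/4)/3 = 137/12, q_V = (94 − 259/4)/3 = 39/4.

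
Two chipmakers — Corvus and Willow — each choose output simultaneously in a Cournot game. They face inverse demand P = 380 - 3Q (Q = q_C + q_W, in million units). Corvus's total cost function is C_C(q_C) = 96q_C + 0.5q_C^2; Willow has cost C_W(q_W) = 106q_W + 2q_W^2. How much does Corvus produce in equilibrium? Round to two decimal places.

33.08

Corvus's profit: π_C = (380 - 3Q)q_C - (96q_C + (1/2)q_C²). Setting ∂π_C/∂q_C = 0: 284 - 7q_C - 3(q_W) = 0.
Willow's first-order condition: 274 - 10q_W - 3(q_C) = 0.
Best responses: q_C = (284 - 3q_W)/7, q_W = (274 - 3q_C)/10.
Substituting one into the other gives q_C = 33.0820 and q_W = 1066/61.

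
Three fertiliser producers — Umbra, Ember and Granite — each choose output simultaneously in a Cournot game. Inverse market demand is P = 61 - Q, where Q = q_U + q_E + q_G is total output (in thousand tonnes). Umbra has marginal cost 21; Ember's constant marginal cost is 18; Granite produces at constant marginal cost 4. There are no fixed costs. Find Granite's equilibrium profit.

Umbra's profit: π_U = (61 - Q)q_U - (21q_U). Setting ∂π_U/∂q_U = 0: 40 - 2q_U - (q_E + q_G) = 0.
Ember's profit: π_E = (61 - Q)q_E - (18q_E). Setting ∂π_E/∂q_E = 0: 43 - 2q_E - (q_U + q_G) = 0.
Granite's first-order condition: 57 - 2q_G - (q_U + q_E) = 0.
Summing all 3 equations gives 140 − 4Q = 0, hence Q = 35.
Back-substituting: q_U = (40 − 35) = 5, q_E = (43 − 35) = 8, q_G = (57 − 35) = 22.
Price P = 61 - 35 = 26.
Granite's profit: (26 - 4)·22 = 484.

484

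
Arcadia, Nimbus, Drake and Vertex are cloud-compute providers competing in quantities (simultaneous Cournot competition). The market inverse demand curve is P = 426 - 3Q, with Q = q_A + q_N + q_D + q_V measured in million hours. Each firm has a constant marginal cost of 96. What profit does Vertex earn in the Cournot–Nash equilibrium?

1452

A representative firm's profit is π_i = q_i(426 - 3Q) - 96q_i.
First-order condition (treating rivals' output as given): 330 - 6q_i - 3·Σ_{j≠i} q_j = 0.
With identical firms every q_j equals q_i, so Σ_{j≠i} q_j = 3q_i and 330 = 15q_i, giving q_i = 22.
Price P = 426 - 3·88 = 162.
Vertex's profit: (162 - 96)·22 = 1452.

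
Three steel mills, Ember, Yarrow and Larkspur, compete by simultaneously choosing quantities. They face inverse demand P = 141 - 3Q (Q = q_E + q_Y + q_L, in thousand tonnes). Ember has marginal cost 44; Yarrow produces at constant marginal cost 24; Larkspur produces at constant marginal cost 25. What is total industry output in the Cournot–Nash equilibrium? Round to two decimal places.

Ember's profit: π_E = (141 - 3Q)q_E - (44q_E). Setting ∂π_E/∂q_E = 0: 97 - 6q_E - 3(q_Y + q_L) = 0.
Yarrow's first-order condition: 117 - 6q_Y - 3(q_E + q_L) = 0.
Larkspur's profit: π_L = (141 - 3Q)q_L - (25q_L). Setting ∂π_L/∂q_L = 0: 116 - 6q_L - 3(q_E + q_Y) = 0.
Summing all 3 equations gives 330 − 12Q = 0, hence Q = 55/2.
Back-substituting: q_E = (97 − 165/2)/3 = 29/6, q_Y = (117 − 165/2)/3 = 23/2, q_L = (116 − 165/2)/3 = 67/6.
Total output Q = 29/6 + 23/2 + 67/6 = 55/2.

27.50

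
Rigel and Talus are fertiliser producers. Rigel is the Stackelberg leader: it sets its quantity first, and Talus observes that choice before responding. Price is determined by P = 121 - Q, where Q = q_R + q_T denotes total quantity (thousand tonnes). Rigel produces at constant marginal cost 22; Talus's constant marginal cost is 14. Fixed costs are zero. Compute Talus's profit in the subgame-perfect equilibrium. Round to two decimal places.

945.56

The follower Talus best-responds to any q_R: π_T = (121 - Q)q_T - 14q_T.
∂π_T/∂q_T = 107 - q_R - 2q_T = 0 gives the reaction function q_T = (107 - q_R)/2.
The leader anticipates this reaction. Substituting into P = 121 - Q gives P = 135/2 - (1/2)q_R, so π_R = (135/2 - (1/2)q_R)q_R - 22q_R.
The leader's first-order condition 91/2 - q_R = 0 yields q_R = 91/2.
Then q_T = (107 - 91/2)/2 = 123/4.
Price P = 121 - 305/4 = 179/4.
Talus's profit: (179/4 - 14)·(123/4) = 945.5625.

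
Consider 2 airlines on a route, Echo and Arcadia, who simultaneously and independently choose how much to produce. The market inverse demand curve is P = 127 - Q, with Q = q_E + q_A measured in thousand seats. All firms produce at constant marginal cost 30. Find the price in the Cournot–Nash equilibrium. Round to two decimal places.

Each firm earns π_i = (127 - Q)q_i - 30q_i.
First-order condition (treating rivals' output as given): 97 - 2q_i - q_j = 0.
By symmetry each firm produces the same amount; substituting q_j = q_i yields q_i = 97/3.
Total output Q = 194/3, so price P = 127 - 194/3 = 187/3.

62.33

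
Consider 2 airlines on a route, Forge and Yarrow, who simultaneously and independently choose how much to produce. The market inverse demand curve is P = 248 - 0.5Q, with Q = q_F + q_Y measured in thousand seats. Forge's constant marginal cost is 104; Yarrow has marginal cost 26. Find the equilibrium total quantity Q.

244

Forge's profit: π_F = (248 - 0.5Q)q_F - (104q_F). Setting ∂π_F/∂q_F = 0: 144 - q_F - (1/2)(q_Y) = 0.
Yarrow's profit: π_Y = (248 - 0.5Q)q_Y - (26q_Y). Setting ∂π_Y/∂q_Y = 0: 222 - q_Y - (1/2)(q_F) = 0.
So q_F = (144 - (1/2)q_Y) and q_Y = (222 - (1/2)q_F).
Substituting one into the other gives q_F = 44 and q_Y = 200.
Total output Q = 44 + 200 = 244.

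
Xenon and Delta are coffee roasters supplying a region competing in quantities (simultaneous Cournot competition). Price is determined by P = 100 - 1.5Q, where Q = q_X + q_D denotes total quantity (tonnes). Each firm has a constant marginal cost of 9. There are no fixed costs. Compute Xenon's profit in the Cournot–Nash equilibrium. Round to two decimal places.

A representative firm's profit is π_i = q_i(100 - 1.5Q) - 9q_i.
Setting ∂π_i/∂q_i = 0 with rivals' quantities fixed: 91 - 3q_i - (3/2)q_j = 0.
By symmetry each firm produces the same amount; substituting q_j = q_i yields q_i = 91/(9/2) = 182/9.
Price P = 100 - (3/2)·(364/9) = 118/3.
Xenon's profit: (118/3 - 9)·(182/9) = 613.4074.

613.41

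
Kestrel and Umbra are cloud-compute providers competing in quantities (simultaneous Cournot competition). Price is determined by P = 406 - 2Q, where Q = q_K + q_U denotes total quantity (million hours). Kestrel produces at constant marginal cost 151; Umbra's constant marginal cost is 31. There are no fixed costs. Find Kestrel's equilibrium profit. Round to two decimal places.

1012.50

Kestrel's profit: π_K = (406 - 2Q)q_K - (151q_K). Setting ∂π_K/∂q_K = 0: 255 - 4q_K - 2(q_U) = 0.
Umbra's profit: π_U = (406 - 2Q)q_U - (31q_U). Setting ∂π_U/∂q_U = 0: 375 - 4q_U - 2(q_K) = 0.
Rearranging gives the reaction functions q_K = (255 - 2q_U)/4 and q_U = (375 - 2q_K)/4.
Substituting one into the other gives q_K = 45/2 and q_U = 165/2.
Price P = 406 - 2·105 = 196.
Kestrel's profit: (196 - 151)·(45/2) = 1012.5000.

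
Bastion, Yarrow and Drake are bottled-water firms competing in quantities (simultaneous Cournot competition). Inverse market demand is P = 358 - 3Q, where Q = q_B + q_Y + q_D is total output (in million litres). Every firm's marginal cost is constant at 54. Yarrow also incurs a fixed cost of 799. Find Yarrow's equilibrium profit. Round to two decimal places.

1126.33

A representative firm's profit is π_i = q_i(358 - 3Q) - 54q_i.
Setting ∂π_i/∂q_i = 0 with rivals' quantities fixed: 304 - 6q_i - 3·Σ_{j≠i} q_j = 0.
With identical firms every q_j equals q_i, so Σ_{j≠i} q_j = 2q_i and 304 = 12q_i, giving q_i = 76/3.
Price P = 358 - 3·76 = 130.
Yarrow's profit: (130 - 54)·(76/3) - 799 = 1126.3333.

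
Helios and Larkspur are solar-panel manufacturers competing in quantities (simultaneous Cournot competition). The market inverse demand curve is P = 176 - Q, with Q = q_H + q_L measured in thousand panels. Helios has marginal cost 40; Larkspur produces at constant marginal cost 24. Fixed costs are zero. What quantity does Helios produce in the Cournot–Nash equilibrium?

Helios's profit: π_H = (176 - Q)q_H - (40q_H). Setting ∂π_H/∂q_H = 0: 136 - 2q_H - (q_L) = 0.
Larkspur's profit: π_L = (176 - Q)q_L - (24q_L). Setting ∂π_L/∂q_L = 0: 152 - 2q_L - (q_H) = 0.
Best responses: q_H = (136 - q_L)/2, q_L = (152 - q_H)/2.
Solving the pair: q_H = 40, q_L = 56.

40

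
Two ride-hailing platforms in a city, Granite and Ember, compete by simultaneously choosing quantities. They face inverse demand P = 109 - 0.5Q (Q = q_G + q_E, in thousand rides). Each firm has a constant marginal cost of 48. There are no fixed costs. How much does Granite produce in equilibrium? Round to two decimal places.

40.67

A representative firm's profit is π_i = q_i(109 - 0.5Q) - 48q_i.
First-order condition (treating rivals' output as given): 61 - q_i - (1/2)q_j = 0.
With identical firms every q_j equals q_i, so q_j = q_i and 61 = (3/2)q_i, giving q_i = 122/3.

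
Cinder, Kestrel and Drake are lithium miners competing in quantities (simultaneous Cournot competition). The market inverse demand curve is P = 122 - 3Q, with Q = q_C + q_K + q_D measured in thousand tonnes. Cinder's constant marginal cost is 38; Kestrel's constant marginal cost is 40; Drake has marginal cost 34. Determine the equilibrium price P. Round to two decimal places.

Cinder's profit: π_C = (122 - 3Q)q_C - (38q_C). Setting ∂π_C/∂q_C = 0: 84 - 6q_C - 3(q_K + q_D) = 0.
Kestrel's profit: π_K = (122 - 3Q)q_K - (40q_K). Setting ∂π_K/∂q_K = 0: 82 - 6q_K - 3(q_C + q_D) = 0.
Drake's first-order condition: 88 - 6q_D - 3(q_C + q_K) = 0.
Summing all 3 equations gives 254 − 12Q = 0, hence Q = 127/6.
Back-substituting: q_C = (84 − 127/2)/3 = 41/6, q_K = (82 − 127/2)/3 = 37/6, q_D = (88 − 127/2)/3 = 49/6.
Total output Q = 127/6, so price P = 122 - 3·(127/6) = 117/2.

58.50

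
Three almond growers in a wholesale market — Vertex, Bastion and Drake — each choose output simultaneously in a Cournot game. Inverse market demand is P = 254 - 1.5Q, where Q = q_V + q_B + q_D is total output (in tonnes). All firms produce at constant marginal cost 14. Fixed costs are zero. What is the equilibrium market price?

Each firm earns π_i = (254 - 1.5Q)q_i - 14q_i.
Setting ∂π_i/∂q_i = 0 with rivals' quantities fixed: 240 - 3q_i - (3/2)·Σ_{j≠i} q_j = 0.
With identical firms every q_j equals q_i, so Σ_{j≠i} q_j = 2q_i and 240 = 6q_i, giving q_i = 40.
Total output Q = 120, so price P = 254 - (3/2)·120 = 74.

74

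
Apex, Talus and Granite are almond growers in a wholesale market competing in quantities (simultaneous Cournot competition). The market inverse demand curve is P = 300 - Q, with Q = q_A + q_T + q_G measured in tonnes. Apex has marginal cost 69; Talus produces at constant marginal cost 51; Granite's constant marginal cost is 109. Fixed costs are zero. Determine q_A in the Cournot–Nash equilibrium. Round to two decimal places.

Apex's profit: π_A = (300 - Q)q_A - (69q_A). Setting ∂π_A/∂q_A = 0: 231 - 2q_A - (q_T + q_G) = 0.
Talus's first-order condition: 249 - 2q_T - (q_A + q_G) = 0.
Granite's first-order condition: 191 - 2q_G - (q_A + q_T) = 0.
Summing all 3 equations gives 671 − 4Q = 0, hence Q = 671/4.
Back-substituting: q_A = (231 − 671/4) = 253/4, q_T = (249 − 671/4) = 325/4, q_G = (191 − 671/4) = 93/4.

63.25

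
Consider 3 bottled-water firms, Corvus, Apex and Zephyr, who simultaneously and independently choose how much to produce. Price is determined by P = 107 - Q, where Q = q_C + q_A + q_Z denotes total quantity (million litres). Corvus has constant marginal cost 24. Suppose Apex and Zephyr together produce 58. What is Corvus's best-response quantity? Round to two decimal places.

With rivals' combined output fixed at 58, Corvus's profit is π_C = (107 - 58 - q_C)q_C - (24q_C) = (49 - q_C)q_C - (24q_C).
∂π_C/∂q_C = 25 - 2q_C = 0, so q_C = 25/2.

12.50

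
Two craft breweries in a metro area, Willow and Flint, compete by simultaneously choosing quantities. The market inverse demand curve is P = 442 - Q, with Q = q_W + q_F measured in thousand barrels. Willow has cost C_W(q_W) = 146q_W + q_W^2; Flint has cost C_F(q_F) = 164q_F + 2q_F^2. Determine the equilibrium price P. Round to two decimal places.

Willow's profit: π_W = (442 - Q)q_W - (146q_W + q_W²). Setting ∂π_W/∂q_W = 0: 296 - 4q_W - (q_F) = 0.
Flint's first-order condition: 278 - 6q_F - (q_W) = 0.
Best responses: q_W = (296 - q_F)/4, q_F = (278 - q_W)/6.
Solving the pair: q_W = 1498/23, q_F = 816/23.
Total output Q = 100.6087, so price P = 442 - 100.6087 = 341.3913.

341.39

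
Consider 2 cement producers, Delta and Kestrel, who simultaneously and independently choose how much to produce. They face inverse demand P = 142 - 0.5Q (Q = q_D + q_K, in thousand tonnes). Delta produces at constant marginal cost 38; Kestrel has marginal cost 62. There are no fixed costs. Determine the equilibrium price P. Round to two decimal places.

Delta's profit: π_D = (142 - 0.5Q)q_D - (38q_D). Setting ∂π_D/∂q_D = 0: 104 - q_D - (1/2)(q_K) = 0.
Kestrel's first-order condition: 80 - q_K - (1/2)(q_D) = 0.
So q_D = (104 - (1/2)q_K) and q_K = (80 - (1/2)q_D).
Solving the pair: q_D = 256/3, q_K = 112/3.
Total output Q = 368/3, so price P = 142 - (1/2)·(368/3) = 242/3.

80.67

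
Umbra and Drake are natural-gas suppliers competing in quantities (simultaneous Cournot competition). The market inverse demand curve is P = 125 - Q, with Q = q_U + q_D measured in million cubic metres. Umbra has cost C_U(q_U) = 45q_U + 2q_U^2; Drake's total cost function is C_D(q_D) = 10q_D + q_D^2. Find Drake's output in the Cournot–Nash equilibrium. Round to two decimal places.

Umbra's profit: π_U = (125 - Q)q_U - (45q_U + 2q_U²). Setting ∂π_U/∂q_U = 0: 80 - 6q_U - (q_D) = 0.
Drake's profit: π_D = (125 - Q)q_D - (10q_D + q_D²). Setting ∂π_D/∂q_D = 0: 115 - 4q_D - (q_U) = 0.
Best responses: q_U = (80 - q_D)/6, q_D = (115 - q_U)/4.
Substituting one into the other gives q_U = 205/23 and q_D = 610/23.

26.52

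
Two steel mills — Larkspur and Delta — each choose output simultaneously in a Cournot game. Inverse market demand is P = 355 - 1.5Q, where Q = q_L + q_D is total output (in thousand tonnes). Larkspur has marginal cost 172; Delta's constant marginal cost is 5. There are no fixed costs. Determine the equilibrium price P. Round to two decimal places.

Larkspur's profit: π_L = (355 - 1.5Q)q_L - (172q_L). Setting ∂π_L/∂q_L = 0: 183 - 3q_L - (3/2)(q_D) = 0.
Delta's profit: π_D = (355 - 1.5Q)q_D - (5q_D). Setting ∂π_D/∂q_D = 0: 350 - 3q_D - (3/2)(q_L) = 0.
Best responses: q_L = (183 - (3/2)q_D)/3, q_D = (350 - (3/2)q_L)/3.
Substituting one into the other gives q_L = 32/9 and q_D = 1034/9.
Total output Q = 1066/9, so price P = 355 - (3/2)·(1066/9) = 532/3.

177.33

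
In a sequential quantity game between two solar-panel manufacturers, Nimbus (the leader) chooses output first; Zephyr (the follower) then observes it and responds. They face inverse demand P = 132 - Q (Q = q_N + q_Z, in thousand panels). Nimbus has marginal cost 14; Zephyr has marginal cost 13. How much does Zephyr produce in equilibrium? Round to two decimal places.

The follower Zephyr best-responds to any q_N: π_Z = (132 - Q)q_Z - 13q_Z.
∂π_Z/∂q_Z = 119 - q_N - 2q_Z = 0 gives the reaction function q_Z = (119 - q_N)/2.
The leader anticipates this reaction. Substituting into P = 132 - Q gives P = 145/2 - (1/2)q_N, so π_N = (145/2 - (1/2)q_N)q_N - 14q_N.
Maximising: ∂π_N/∂q_N = 117/2 - q_N = 0, giving q_N = 117/2.
Then q_Z = (119 - 117/2)/2 = 121/4.

30.25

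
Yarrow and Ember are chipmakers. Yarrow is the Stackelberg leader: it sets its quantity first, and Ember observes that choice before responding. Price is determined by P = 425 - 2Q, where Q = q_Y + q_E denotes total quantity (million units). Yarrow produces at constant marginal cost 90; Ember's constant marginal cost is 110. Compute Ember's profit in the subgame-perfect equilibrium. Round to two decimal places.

2363.28

Solve by backward induction. Given q_Y, the follower Ember maximises π_E = (425 - 2q_Y - 2q_E)q_E - 110q_E.
∂π_E/∂q_E = 315 - 2q_Y - 4q_E = 0 gives the reaction function q_E = (315 - 2q_Y)/4.
The leader anticipates this reaction. Substituting into P = 425 - 2Q gives P = 535/2 - q_Y, so π_Y = (535/2 - q_Y)q_Y - 90q_Y.
Maximising: ∂π_Y/∂q_Y = 355/2 - 2q_Y = 0, giving q_Y = 355/4.
Then q_E = (315 - 2·(355/4))/4 = 275/8.
Price P = 425 - 2·(985/8) = 715/4.
Ember's profit: (715/4 - 110)·(275/8) = 2363.2813.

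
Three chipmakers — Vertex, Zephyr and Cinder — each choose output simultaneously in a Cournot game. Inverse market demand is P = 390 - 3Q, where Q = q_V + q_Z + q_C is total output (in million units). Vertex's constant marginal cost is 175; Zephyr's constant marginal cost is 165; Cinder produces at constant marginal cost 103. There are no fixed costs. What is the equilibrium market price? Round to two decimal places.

208.25

Vertex's profit: π_V = (390 - 3Q)q_V - (175q_V). Setting ∂π_V/∂q_V = 0: 215 - 6q_V - 3(q_Z + q_C) = 0.
Zephyr's first-order condition: 225 - 6q_Z - 3(q_V + q_C) = 0.
Cinder's profit: π_C = (390 - 3Q)q_C - (103q_C). Setting ∂π_C/∂q_C = 0: 287 - 6q_C - 3(q_V + q_Z) = 0.
Adding the 3 conditions: 727 − 6Q − 6Q = 0, i.e. Q = 727/12.
Back-substituting: q_V = (215 − 727/4)/3 = 133/12, q_Z = (225 − 727/4)/3 = 173/12, q_C = (287 − 727/4)/3 = 421/12.
Total output Q = 727/12, so price P = 390 - 3·(727/12) = 833/4.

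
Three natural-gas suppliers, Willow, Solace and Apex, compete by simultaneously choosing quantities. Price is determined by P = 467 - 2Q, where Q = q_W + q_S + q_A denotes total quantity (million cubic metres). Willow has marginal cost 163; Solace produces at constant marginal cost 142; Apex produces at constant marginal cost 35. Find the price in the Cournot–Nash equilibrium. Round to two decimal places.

201.75

Willow's profit: π_W = (467 - 2Q)q_W - (163q_W). Setting ∂π_W/∂q_W = 0: 304 - 4q_W - 2(q_S + q_A) = 0.
Solace's profit: π_S = (467 - 2Q)q_S - (142q_S). Setting ∂π_S/∂q_S = 0: 325 - 4q_S - 2(q_W + q_A) = 0.
Apex's profit: π_A = (467 - 2Q)q_A - (35q_A). Setting ∂π_A/∂q_A = 0: 432 - 4q_A - 2(q_W + q_S) = 0.
Adding the 3 conditions: 1061 − 4Q − 4Q = 0, i.e. Q = 1061/8.
Back-substituting: q_W = (304 − 1061/4)/2 = 155/8, q_S = (325 − 1061/4)/2 = 239/8, q_A = (432 − 1061/4)/2 = 667/8.
Total output Q = 1061/8, so price P = 467 - 2·(1061/8) = 807/4.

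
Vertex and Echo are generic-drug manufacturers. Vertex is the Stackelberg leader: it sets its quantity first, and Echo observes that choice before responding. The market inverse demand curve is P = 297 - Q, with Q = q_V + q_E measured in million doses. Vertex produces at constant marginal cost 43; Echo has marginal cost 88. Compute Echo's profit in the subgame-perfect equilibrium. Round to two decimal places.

The follower Echo best-responds to any q_V: π_E = (297 - Q)q_E - 88q_E.
Follower FOC: 209 - q_V - 2q_E = 0, so q_E(q_V) = (209 - q_V)/2.
The leader anticipates this reaction. Substituting into P = 297 - Q gives P = 385/2 - (1/2)q_V, so π_V = (385/2 - (1/2)q_V)q_V - 43q_V.
Leader FOC: 299/2 - q_V = 0, so q_V = 299/2.
Then q_E = (209 - 299/2)/2 = 119/4.
Price P = 297 - 717/4 = 471/4.
Echo's profit: (471/4 - 88)·(119/4) = 885.0625.

885.06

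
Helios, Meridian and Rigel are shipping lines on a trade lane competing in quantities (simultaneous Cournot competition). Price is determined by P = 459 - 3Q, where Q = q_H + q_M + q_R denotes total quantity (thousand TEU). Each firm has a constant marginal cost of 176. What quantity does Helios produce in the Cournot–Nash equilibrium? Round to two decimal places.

23.58

Each firm earns π_i = (459 - 3Q)q_i - 176q_i.
Setting ∂π_i/∂q_i = 0 with rivals' quantities fixed: 283 - 6q_i - 3·Σ_{j≠i} q_j = 0.
By symmetry each firm produces the same amount; substituting Σ_{j≠i} q_j = 2q_i yields q_i = 283/12.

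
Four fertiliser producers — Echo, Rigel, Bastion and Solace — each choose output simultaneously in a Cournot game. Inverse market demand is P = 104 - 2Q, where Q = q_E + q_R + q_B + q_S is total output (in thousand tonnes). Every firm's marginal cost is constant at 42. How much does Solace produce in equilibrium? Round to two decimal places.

6.20

A representative firm's profit is π_i = q_i(104 - 2Q) - 42q_i.
Setting ∂π_i/∂q_i = 0 with rivals' quantities fixed: 62 - 4q_i - 2·Σ_{j≠i} q_j = 0.
With identical firms every q_j equals q_i, so Σ_{j≠i} q_j = 3q_i and 62 = 10q_i, giving q_i = 31/5.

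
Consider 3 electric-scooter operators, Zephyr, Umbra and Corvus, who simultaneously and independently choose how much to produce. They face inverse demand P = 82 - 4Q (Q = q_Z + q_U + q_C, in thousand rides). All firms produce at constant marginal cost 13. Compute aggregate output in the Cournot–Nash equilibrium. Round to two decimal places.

Each firm earns π_i = (82 - 4Q)q_i - 13q_i.
First-order condition (treating rivals' output as given): 69 - 8q_i - 4·Σ_{j≠i} q_j = 0.
By symmetry each firm produces the same amount; substituting Σ_{j≠i} q_j = 2q_i yields q_i = 69/16.
Total output Q = 69/16 + 69/16 + 69/16 = 207/16.

12.94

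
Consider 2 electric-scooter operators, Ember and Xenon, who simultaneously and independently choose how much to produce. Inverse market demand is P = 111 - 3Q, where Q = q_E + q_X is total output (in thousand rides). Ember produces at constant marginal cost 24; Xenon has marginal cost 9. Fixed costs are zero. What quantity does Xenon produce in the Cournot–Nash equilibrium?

13

Ember's profit: π_E = (111 - 3Q)q_E - (24q_E). Setting ∂π_E/∂q_E = 0: 87 - 6q_E - 3(q_X) = 0.
Xenon's profit: π_X = (111 - 3Q)q_X - (9q_X). Setting ∂π_X/∂q_X = 0: 102 - 6q_X - 3(q_E) = 0.
Rearranging gives the reaction functions q_E = (87 - 3q_X)/6 and q_X = (102 - 3q_E)/6.
Solving the pair: q_E = 8, q_X = 13.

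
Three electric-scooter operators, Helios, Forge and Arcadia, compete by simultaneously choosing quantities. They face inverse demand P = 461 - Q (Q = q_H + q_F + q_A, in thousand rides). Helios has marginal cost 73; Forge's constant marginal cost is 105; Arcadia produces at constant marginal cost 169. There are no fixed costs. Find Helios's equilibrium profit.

Helios's profit: π_H = (461 - Q)q_H - (73q_H). Setting ∂π_H/∂q_H = 0: 388 - 2q_H - (q_F + q_A) = 0.
Forge's profit: π_F = (461 - Q)q_F - (105q_F). Setting ∂π_F/∂q_F = 0: 356 - 2q_F - (q_H + q_A) = 0.
Arcadia's first-order condition: 292 - 2q_A - (q_H + q_F) = 0.
Adding the 3 first-order conditions: 1036 − 4Q = 0, so Q = 259.
Back-substituting: q_H = (388 − 259) = 129, q_F = (356 − 259) = 97, q_A = (292 − 259) = 33.
Price P = 461 - 259 = 202.
Helios's profit: (202 - 73)·129 = 16641.

16641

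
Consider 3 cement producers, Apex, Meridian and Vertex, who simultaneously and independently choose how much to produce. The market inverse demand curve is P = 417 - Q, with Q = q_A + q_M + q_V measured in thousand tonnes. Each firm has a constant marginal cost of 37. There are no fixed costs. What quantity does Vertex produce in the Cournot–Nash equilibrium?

95

A representative firm's profit is π_i = q_i(417 - Q) - 37q_i.
Setting ∂π_i/∂q_i = 0 with rivals' quantities fixed: 380 - 2q_i - Σ_{j≠i} q_j = 0.
By symmetry each firm produces the same amount; substituting Σ_{j≠i} q_j = 2q_i yields q_i = 380/4 = 95.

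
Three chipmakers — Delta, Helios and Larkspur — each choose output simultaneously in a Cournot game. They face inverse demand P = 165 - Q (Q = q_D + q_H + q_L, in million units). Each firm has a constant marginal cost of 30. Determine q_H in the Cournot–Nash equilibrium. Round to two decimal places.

Each firm earns π_i = (165 - Q)q_i - 30q_i.
First-order condition (treating rivals' output as given): 135 - 2q_i - Σ_{j≠i} q_j = 0.
By symmetry each firm produces the same amount; substituting Σ_{j≠i} q_j = 2q_i yields q_i = 135/4.

33.75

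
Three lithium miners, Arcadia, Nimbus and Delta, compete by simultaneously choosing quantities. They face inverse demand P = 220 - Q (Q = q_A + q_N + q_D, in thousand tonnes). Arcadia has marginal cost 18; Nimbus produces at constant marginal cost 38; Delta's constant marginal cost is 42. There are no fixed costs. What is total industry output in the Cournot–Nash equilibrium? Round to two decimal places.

Arcadia's profit: π_A = (220 - Q)q_A - (18q_A). Setting ∂π_A/∂q_A = 0: 202 - 2q_A - (q_N + q_D) = 0.
Nimbus's profit: π_N = (220 - Q)q_N - (38q_N). Setting ∂π_N/∂q_N = 0: 182 - 2q_N - (q_A + q_D) = 0.
Delta's first-order condition: 178 - 2q_D - (q_A + q_N) = 0.
Summing all 3 equations gives 562 − 4Q = 0, hence Q = 281/2.
Back-substituting: q_A = (202 − 281/2) = 123/2, q_N = (182 − 281/2) = 83/2, q_D = (178 − 281/2) = 75/2.
Total output Q = 123/2 + 83/2 + 75/2 = 281/2.

140.50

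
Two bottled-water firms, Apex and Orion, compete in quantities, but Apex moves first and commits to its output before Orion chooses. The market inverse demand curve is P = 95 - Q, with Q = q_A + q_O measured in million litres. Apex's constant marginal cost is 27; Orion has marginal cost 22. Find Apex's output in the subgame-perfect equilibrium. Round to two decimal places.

31.50

Solve by backward induction. Given q_A, the follower Orion maximises π_O = (95 - q_A - q_O)q_O - 22q_O.
Setting the follower's marginal profit to zero, 73 - q_A - 2q_O = 0, i.e. q_O = (73 - q_A)/2.
Apex substitutes q_O(q_A) into its own profit: π_A = q_A(95 - q_A - (73 - q_A)/2) - 27q_A = (117/2 - (1/2)q_A)q_A - 27q_A.
Leader FOC: 63/2 - q_A = 0, so q_A = 63/2.
Then q_O = (73 - 63/2)/2 = 83/4.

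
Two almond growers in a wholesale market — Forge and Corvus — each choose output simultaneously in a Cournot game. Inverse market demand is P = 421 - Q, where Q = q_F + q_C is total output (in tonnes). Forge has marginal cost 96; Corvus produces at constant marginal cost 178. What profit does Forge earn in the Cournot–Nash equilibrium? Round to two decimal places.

18405.44

Forge's profit: π_F = (421 - Q)q_F - (96q_F). Setting ∂π_F/∂q_F = 0: 325 - 2q_F - (q_C) = 0.
Corvus's first-order condition: 243 - 2q_C - (q_F) = 0.
Best responses: q_F = (325 - q_C)/2, q_C = (243 - q_F)/2.
Solving the pair: q_F = 407/3, q_C = 161/3.
Price P = 421 - 568/3 = 695/3.
Forge's profit: (695/3 - 96)·(407/3) = 18405.4444.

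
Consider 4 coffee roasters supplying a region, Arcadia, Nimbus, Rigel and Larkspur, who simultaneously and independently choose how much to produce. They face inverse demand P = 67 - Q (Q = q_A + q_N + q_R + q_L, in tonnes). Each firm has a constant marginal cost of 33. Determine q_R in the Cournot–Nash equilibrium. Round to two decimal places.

6.80

Each firm earns π_i = (67 - Q)q_i - 33q_i.
Setting ∂π_i/∂q_i = 0 with rivals' quantities fixed: 34 - 2q_i - Σ_{j≠i} q_j = 0.
By symmetry each firm produces the same amount; substituting Σ_{j≠i} q_j = 3q_i yields q_i = 34/5.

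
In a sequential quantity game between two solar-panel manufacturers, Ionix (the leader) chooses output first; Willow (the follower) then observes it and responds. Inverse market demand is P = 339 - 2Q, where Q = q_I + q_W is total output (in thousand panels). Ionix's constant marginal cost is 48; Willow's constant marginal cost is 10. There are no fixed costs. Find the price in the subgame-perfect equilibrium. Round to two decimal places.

111.25

Solve by backward induction. Given q_I, the follower Willow maximises π_W = (339 - 2q_I - 2q_W)q_W - 10q_W.
Setting the follower's marginal profit to zero, 329 - 2q_I - 4q_W = 0, i.e. q_W = (329 - 2q_I)/4.
Ionix substitutes q_W(q_I) into its own profit: π_I = q_I(339 - 2q_I - (329 - 2q_I)/2) - 48q_I = (349/2 - q_I)q_I - 48q_I.
The leader's first-order condition 253/2 - 2q_I = 0 yields q_I = 253/4.
Then q_W = (329 - 2·(253/4))/4 = 405/8.
Total output Q = 911/8, so price P = 339 - 2·(911/8) = 445/4.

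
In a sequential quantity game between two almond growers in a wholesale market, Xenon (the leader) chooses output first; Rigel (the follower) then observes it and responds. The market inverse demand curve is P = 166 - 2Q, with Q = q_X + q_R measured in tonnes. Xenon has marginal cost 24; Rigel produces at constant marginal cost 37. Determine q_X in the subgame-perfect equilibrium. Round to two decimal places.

38.75

Solve by backward induction. Given q_X, the follower Rigel maximises π_R = (166 - 2q_X - 2q_R)q_R - 37q_R.
Setting the follower's marginal profit to zero, 129 - 2q_X - 4q_R = 0, i.e. q_R = (129 - 2q_X)/4.
The leader anticipates this reaction. Substituting into P = 166 - 2Q gives P = 203/2 - q_X, so π_X = (203/2 - q_X)q_X - 24q_X.
The leader's first-order condition 155/2 - 2q_X = 0 yields q_X = 155/4.
Then q_R = (129 - 2·(155/4))/4 = 103/8.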